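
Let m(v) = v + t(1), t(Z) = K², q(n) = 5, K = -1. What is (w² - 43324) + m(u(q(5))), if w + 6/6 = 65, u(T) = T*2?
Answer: -39217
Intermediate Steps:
u(T) = 2*T
w = 64 (w = -1 + 65 = 64)
t(Z) = 1 (t(Z) = (-1)² = 1)
m(v) = 1 + v (m(v) = v + 1 = 1 + v)
(w² - 43324) + m(u(q(5))) = (64² - 43324) + (1 + 2*5) = (4096 - 43324) + (1 + 10) = -39228 + 11 = -39217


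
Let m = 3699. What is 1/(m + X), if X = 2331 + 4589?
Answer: 1/10619 ≈ 9.4171e-5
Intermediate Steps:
X = 6920
1/(m + X) = 1/(3699 + 6920) = 1/10619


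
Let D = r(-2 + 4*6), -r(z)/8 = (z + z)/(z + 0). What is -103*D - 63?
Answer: 1585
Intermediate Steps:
r(z) = -16 (r(z) = -8*(z + z)/(z + 0) = -8*2*z/z = -8*2 = -16)
D = -16
-103*D - 63 = -103*(-16) - 63 = 1648 - 63 = 1585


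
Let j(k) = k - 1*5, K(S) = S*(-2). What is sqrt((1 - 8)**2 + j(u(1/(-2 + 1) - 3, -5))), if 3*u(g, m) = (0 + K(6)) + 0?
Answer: 2*sqrt(10) ≈ 6.3246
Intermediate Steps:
K(S) = -2*S
u(g, m) = -4 (u(g, m) = ((0 - 2*6) + 0)/3 = ((0 - 12) + 0)/3 = (-12 + 0)/3 = (1/3)*(-12) = -4)
j(k) = -5 + k (j(k) = k - 5 = -5 + k)
sqrt((1 - 8)**2 + j(u(1/(-2 + 1) - 3, -5))) = sqrt((1 - 8)**2 + (-5 - 4)) = sqrt((-7)**2 - 9) = sqrt(49 - 9) = sqrt(40) = 2*sqrt(10)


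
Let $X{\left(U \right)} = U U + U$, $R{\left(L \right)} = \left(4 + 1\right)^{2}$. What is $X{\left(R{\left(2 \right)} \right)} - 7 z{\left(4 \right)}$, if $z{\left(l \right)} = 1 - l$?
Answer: $671$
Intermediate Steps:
$R{\left(L \right)} = 25$ ($R{\left(L \right)} = 5^{2} = 25$)
$X{\left(U \right)} = U + U^{2}$ ($X{\left(U \right)} = U^{2} + U = U + U^{2}$)
$X{\left(R{\left(2 \right)} \right)} - 7 z{\left(4 \right)} = 25 \left(1 + 25\right) - 7 \left(1 - 4\right) = 25 \cdot 26 - 7 \left(1 - 4\right) = 650 - -21 = 650 + 21 = 671$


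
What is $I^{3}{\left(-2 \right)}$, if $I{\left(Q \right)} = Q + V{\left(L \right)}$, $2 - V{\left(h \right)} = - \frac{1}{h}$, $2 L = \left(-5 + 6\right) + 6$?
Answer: $\frac{8}{343} \approx 0.023324$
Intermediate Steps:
$L = \frac{7}{2}$ ($L = \frac{\left(-5 + 6\right) + 6}{2} = \frac{1 + 6}{2} = \frac{1}{2} \cdot 7 = \frac{7}{2} \approx 3.5$)
$V{\left(h \right)} = 2 + \frac{1}{h}$ ($V{\left(h \right)} = 2 - - \frac{1}{h} = 2 + \frac{1}{h}$)
$I{\left(Q \right)} = \frac{16}{7} + Q$ ($I{\left(Q \right)} = Q + \left(2 + \frac{1}{\frac{7}{2}}\right) = Q + \left(2 + \frac{2}{7}\right) = Q + \frac{16}{7} = \frac{16}{7} + Q$)
$I^{3}{\left(-2 \right)} = \left(\frac{16}{7} - 2\right)^{3} = \left(\frac{2}{7}\right)^{3} = \frac{8}{343}$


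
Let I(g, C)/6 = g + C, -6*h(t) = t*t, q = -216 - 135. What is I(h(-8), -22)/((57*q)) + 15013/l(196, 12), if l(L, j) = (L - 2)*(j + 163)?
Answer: 307019291/679237650 ≈ 0.45201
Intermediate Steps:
q = -351
h(t) = -t²/6 (h(t) = -t*t/6 = -t²/6)
l(L, j) = (-2 + L)*(163 + j)
I(g, C) = 6*C + 6*g (I(g, C) = 6*(g + C) = 6*(C + g) = 6*C + 6*g)
I(h(-8), -22)/((57*q)) + 15013/l(196, 12) = (6*(-22) + 6*(-⅙*(-8)²))/((57*(-351))) + 15013/(-326 - 2*12 + 163*196 + 196*12) = (-132 + 6*(-⅙*64))/(-20007) + 15013/(-326 - 24 + 31948 + 2352) = (-132 + 6*(-32/3))*(-1/20007) + 15013/33950 = (-132 - 64)*(-1/20007) + 15013*(1/33950) = -196*(-1/20007) + 15013/33950 = 196/20007 + 15013/33950 = 307019291/679237650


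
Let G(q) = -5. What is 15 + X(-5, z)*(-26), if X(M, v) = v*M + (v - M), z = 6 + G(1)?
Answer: -11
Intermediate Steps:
z = 1 (z = 6 - 5 = 1)
X(M, v) = v - M + M*v (X(M, v) = M*v + (v - M) = v - M + M*v)
15 + X(-5, z)*(-26) = 15 + (1 - 1*(-5) - 5*1)*(-26) = 15 + (1 + 5 - 5)*(-26) = 15 + 1*(-26) = 15 - 26 = -11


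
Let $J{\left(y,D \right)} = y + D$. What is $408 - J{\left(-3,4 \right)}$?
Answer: $407$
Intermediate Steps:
$J{\left(y,D \right)} = D + y$
$408 - J{\left(-3,4 \right)} = 408 - \left(4 - 3\right) = 408 - 1 = 407$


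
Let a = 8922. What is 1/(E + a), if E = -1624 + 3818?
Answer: 1/11116 ≈ 8.9960e-5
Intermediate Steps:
E = 2194
1/(E + a) = 1/(2194 + 8922) = 1/11116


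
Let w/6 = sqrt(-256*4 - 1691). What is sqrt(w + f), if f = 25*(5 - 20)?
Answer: sqrt(-375 + 6*I*sqrt(2715)) ≈ 7.5242 + 20.775*I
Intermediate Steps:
w = 6*I*sqrt(2715) (w = 6*sqrt(-256*4 - 1691) = 6*sqrt(-1024 - 1691) = 6*sqrt(-2715) = 6*(I*sqrt(2715)) = 6*I*sqrt(2715) ≈ 312.63*I)
f = -375 (f = 25*(-15) = -375)
sqrt(w + f) = sqrt(6*I*sqrt(2715) - 375) = sqrt(-375 + 6*I*sqrt(2715))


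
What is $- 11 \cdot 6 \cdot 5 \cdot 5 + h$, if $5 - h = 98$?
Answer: $-1743$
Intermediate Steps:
$h = -93$ ($h = 5 - 98 = -93$)
$- 11 \cdot 6 \cdot 5 \cdot 5 + h = - 11 \cdot 6 \cdot 5 \cdot 5 - 93 = - 11 \cdot 30 \cdot 5 - 93 = \left(-11\right) 150 - 93 = -1650 - 93 = -1743$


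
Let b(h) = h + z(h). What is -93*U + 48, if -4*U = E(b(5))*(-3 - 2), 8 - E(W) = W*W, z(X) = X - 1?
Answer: 34137/4 ≈ 8534.3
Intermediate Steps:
z(X) = -1 + X
b(h) = -1 + 2*h (b(h) = h + (-1 + h) = -1 + 2*h)
E(W) = 8 - W**2 (E(W) = 8 - W*W = 8 - W**2)
U = -365/4 (U = -(8 - (-1 + 2*5)**2)*(-3 - 2)/4 = -(8 - (-1 + 10)**2)*(-5)/4 = -(8 - 1*9**2)*(-5)/4 = -(8 - 1*81)*(-5)/4 = -(8 - 81)*(-5)/4 = -(-73)*(-5)/4 = -1/4*365 = -365/4 ≈ -91.250)
-93*U + 48 = -93*(-365/4) + 48 = 33945/4 + 48 = 34137/4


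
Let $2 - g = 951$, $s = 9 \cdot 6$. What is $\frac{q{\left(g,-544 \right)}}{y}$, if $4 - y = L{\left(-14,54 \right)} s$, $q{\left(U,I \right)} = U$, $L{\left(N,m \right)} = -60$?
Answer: $- \frac{949}{3244} \approx -0.29254$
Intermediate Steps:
$s = 54$
$g = -949$ ($g = 2 - 951 = -949$)
$y = 3244$ ($y = 4 - \left(-60\right) 54 = 4 - -3240 = 4 + 3240 = 3244$)
$\frac{q{\left(g,-544 \right)}}{y} = - \frac{949}{3244}$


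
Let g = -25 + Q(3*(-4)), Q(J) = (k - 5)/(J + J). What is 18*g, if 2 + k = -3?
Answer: -885/2 ≈ -442.50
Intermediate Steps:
k = -5 (k = -2 - 3 = -5)
Q(J) = -5/J (Q(J) = (-5 - 5)/(J + J) = -10*1/(2*J) = -5/J)
g = -295/12 (g = -25 - 5/(3*(-4)) = -25 - 5/(-12) = -25 - 5*(-1/12) = -25 + 5/12 = -295/12 ≈ -24.583)
18*g = 18*(-295/12) = -885/2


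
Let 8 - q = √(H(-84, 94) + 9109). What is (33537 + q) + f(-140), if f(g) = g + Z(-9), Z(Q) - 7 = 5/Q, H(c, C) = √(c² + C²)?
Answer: 300703/9 - √(9109 + 2*√3973) ≈ 33315.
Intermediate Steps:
H(c, C) = √(C² + c²)
Z(Q) = 7 + 5/Q
f(g) = 58/9 + g (f(g) = g + (7 + 5/(-9)) = g + (7 + 5*(-⅑)) = g + (7 - 5/9) = g + 58/9 = 58/9 + g)
q = 8 - √(9109 + 2*√3973) (q = 8 - √(√(94² + (-84)²) + 9109) = 8 - √(√(8836 + 7056) + 9109) = 8 - √(√15892 + 9109) = 8 - √(2*√3973 + 9109) = 8 - √(9109 + 2*√3973) ≈ -88.099)
(33537 + q) + f(-140) = (33537 + (8 - √(9109 + 2*√3973))) + (58/9 - 140) = (33545 - √(9109 + 2*√3973)) - 1202/9 = 300703/9 - √(9109 + 2*√3973)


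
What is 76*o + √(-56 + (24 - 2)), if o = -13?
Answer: -988 + I*√34 ≈ -988.0 + 5.831*I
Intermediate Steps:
76*o + √(-56 + (24 - 2)) = 76*(-13) + √(-56 + (24 - 2)) = -988 + √(-56 + 22) = -988 + √(-34) = -988 + I*√34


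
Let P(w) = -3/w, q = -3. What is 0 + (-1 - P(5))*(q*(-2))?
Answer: -12/5 ≈ -2.4000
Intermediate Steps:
0 + (-1 - P(5))*(q*(-2)) = 0 + (-1 - (-3)/5)*(-3*(-2)) = 0 + (-1 - (-3)/5)*6 = 0 + (-1 - 1*(-3/5))*6 = 0 + (-1 + 3/5)*6 = 0 - 2/5*6 = 0 - 12/5 = -12/5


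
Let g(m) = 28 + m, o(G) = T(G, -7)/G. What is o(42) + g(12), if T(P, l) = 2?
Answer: 841/21 ≈ 40.048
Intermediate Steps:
o(G) = 2/G
o(42) + g(12) = 2/42 + (28 + 12) = 2*(1/42) + 40 = 1/21 + 40 = 841/21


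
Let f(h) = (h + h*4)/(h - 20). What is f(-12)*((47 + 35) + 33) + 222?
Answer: 3501/8 ≈ 437.63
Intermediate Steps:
f(h) = 5*h/(-20 + h) (f(h) = (h + 4*h)/(-20 + h) = (5*h)/(-20 + h) = 5*h/(-20 + h))
f(-12)*((47 + 35) + 33) + 222 = (5*(-12)/(-20 - 12))*((47 + 35) + 33) + 222 = (5*(-12)/(-32))*(82 + 33) + 222 = (5*(-12)*(-1/32))*115 + 222 = (15/8)*115 + 222 = 1725/8 + 222 = 3501/8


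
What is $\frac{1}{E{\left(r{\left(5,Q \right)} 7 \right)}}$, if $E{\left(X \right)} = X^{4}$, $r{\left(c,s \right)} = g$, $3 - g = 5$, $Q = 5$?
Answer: $\frac{1}{38416} \approx 2.6031 \cdot 10^{-5}$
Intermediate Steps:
$g = -2$ ($g = 3 - 5 = -2$)
$r{\left(c,s \right)} = -2$
$\frac{1}{E{\left(r{\left(5,Q \right)} 7 \right)}} = \frac{1}{\left(\left(-2\right) 7\right)^{4}} = \frac{1}{\left(-14\right)^{4}} = \frac{1}{38416}$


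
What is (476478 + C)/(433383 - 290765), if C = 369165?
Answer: 13863/2338 ≈ 5.9294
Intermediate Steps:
(476478 + C)/(433383 - 290765) = (476478 + 369165)/(433383 - 290765) = 845643/142618 = 845643*(1/142618) = 13863/2338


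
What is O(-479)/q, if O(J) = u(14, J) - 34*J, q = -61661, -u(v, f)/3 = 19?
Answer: -16229/61661 ≈ -0.26320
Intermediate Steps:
u(v, f) = -57 (u(v, f) = -3*19 = -57)
O(J) = -57 - 34*J
O(-479)/q = (-57 - 34*(-479))/(-61661) = (-57 + 16286)*(-1/61661) = 16229*(-1/61661) = -16229/61661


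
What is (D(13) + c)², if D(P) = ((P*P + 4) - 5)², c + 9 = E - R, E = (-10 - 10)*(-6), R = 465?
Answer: 776736900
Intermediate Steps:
E = 120 (E = -20*(-6) = 120)
c = -354 (c = -9 + (120 - 1*465) = -9 + (120 - 465) = -9 - 345 = -354)
D(P) = (-1 + P²)² (D(P) = ((P² + 4) - 5)² = ((4 + P²) - 5)² = (-1 + P²)²)
(D(13) + c)² = ((-1 + 13²)² - 354)² = ((-1 + 169)² - 354)² = (168² - 354)² = (28224 - 354)² = 27870² = 776736900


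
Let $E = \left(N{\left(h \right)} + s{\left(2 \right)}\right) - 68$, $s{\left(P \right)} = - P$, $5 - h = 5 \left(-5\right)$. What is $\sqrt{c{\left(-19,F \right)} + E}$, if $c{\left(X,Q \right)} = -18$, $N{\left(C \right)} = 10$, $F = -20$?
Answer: $i \sqrt{78} \approx 8.8318 i$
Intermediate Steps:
$h = 30$ ($h = 5 - 5 \left(-5\right) = 5 - -25 = 5 + 25 = 30$)
$E = -60$ ($E = \left(10 - 2\right) - 68 = 8 - 68 = -60$)
$\sqrt{c{\left(-19,F \right)} + E} = \sqrt{-18 - 60} = \sqrt{-78} = i \sqrt{78}$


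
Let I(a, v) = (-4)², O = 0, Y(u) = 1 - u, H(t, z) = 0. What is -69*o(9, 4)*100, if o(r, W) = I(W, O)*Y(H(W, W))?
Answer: -110400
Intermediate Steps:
I(a, v) = 16
o(r, W) = 16 (o(r, W) = 16*(1 - 1*0) = 16*(1 + 0) = 16*1 = 16)
-69*o(9, 4)*100 = -69*16*100 = -1104*100 = -110400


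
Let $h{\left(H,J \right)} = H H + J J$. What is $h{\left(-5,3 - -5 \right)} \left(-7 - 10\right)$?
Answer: $-1513$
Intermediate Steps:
$h{\left(H,J \right)} = H^{2} + J^{2}$
$h{\left(-5,3 - -5 \right)} \left(-7 - 10\right) = \left(\left(-5\right)^{2} + \left(3 - -5\right)^{2}\right) \left(-7 - 10\right) = \left(25 + \left(3 + 5\right)^{2}\right) \left(-17\right) = \left(25 + 8^{2}\right) \left(-17\right) = \left(25 + 64\right) \left(-17\right) = 89 \left(-17\right) = -1513$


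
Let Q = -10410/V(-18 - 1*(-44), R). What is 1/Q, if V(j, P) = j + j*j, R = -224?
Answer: -117/1735 ≈ -0.067435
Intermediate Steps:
V(j, P) = j + j²
Q = -1735/117 (Q = -10410*1/((1 + (-18 - 1*(-44)))*(-18 - 1*(-44))) = -10410*1/((1 + (-18 + 44))*(-18 + 44)) = -10410*1/(26*(1 + 26)) = -10410/(26*27) = -10410/702 = -10410*1/702 = -1735/117 ≈ -14.829)
1/Q = 1/(-1735/117) = -117/1735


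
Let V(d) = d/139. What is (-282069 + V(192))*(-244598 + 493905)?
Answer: -9774679022493/139 ≈ -7.0321e+10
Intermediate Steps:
V(d) = d/139 (V(d) = d*(1/139) = d/139)
(-282069 + V(192))*(-244598 + 493905) = (-282069 + (1/139)*192)*(-244598 + 493905) = (-282069 + 192/139)*249307 = -39207399/139*249307 = -9774679022493/139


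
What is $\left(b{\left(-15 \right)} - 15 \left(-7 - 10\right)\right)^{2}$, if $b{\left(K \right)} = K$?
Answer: $57600$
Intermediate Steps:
$\left(b{\left(-15 \right)} - 15 \left(-7 - 10\right)\right)^{2} = \left(-15 - 15 \left(-7 - 10\right)\right)^{2} = \left(-15 - -255\right)^{2} = \left(-15 + 255\right)^{2} = 240^{2} = 57600$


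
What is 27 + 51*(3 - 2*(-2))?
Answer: 384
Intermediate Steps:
27 + 51*(3 - 2*(-2)) = 27 + 51*(3 - 1*(-4)) = 27 + 51*(3 + 4) = 27 + 51*7 = 27 + 357 = 384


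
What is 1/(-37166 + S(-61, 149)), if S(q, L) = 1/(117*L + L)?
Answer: -17582/653452611 ≈ -2.6906e-5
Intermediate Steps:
S(q, L) = 1/(118*L)
1/(-37166 + S(-61, 149)) = 1/(-37166 + (1/118)/149) = 1/(-37166 + (1/118)*(1/149)) = 1/(-37166 + 1/17582) = 1/(-653452611/17582) = -17582/653452611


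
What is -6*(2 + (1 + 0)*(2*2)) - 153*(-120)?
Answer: 18324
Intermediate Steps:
-6*(2 + (1 + 0)*(2*2)) - 153*(-120) = -6*(2 + 1*4) + 18360 = -6*(2 + 4) + 18360 = -6*6 + 18360 = -36 + 18360 = 18324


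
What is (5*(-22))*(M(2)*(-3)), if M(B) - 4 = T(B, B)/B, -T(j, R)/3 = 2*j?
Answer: -660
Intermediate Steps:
T(j, R) = -6*j
M(B) = -2 (M(B) = 4 + (-6*B)/B = 4 - 6 = -2)
(5*(-22))*(M(2)*(-3)) = (5*(-22))*(-2*(-3)) = -110*6 = -660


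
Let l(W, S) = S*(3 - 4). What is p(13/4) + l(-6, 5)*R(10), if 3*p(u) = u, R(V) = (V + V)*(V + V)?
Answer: -23987/12 ≈ -1998.9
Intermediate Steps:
R(V) = 4*V**2 (R(V) = (2*V)*(2*V) = 4*V**2)
p(u) = u/3
l(W, S) = -S (l(W, S) = S*(-1) = -S)
p(13/4) + l(-6, 5)*R(10) = (13/4)/3 + (-1*5)*(4*10**2) = (13*(1/4))/3 - 20*100 = (1/3)*(13/4) - 5*400 = 13/12 - 2000 = -23987/12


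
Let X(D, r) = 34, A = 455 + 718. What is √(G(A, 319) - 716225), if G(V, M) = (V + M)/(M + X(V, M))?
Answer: I*√89247554349/353 ≈ 846.3*I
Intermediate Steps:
A = 1173
G(V, M) = (M + V)/(34 + M) (G(V, M) = (V + M)/(M + 34) = (M + V)/(34 + M))
√(G(A, 319) - 716225) = √((319 + 1173)/(34 + 319) - 716225) = √(1492/353 - 716225) = √(-252825933/353) = I*√89247554349/353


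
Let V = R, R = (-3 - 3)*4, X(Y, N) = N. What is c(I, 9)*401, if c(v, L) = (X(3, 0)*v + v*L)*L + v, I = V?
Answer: -789168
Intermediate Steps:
R = -24 (R = -6*4 = -24)
V = -24
I = -24
c(v, L) = v + v*L² (c(v, L) = (0*v + v*L)*L + v = (0 + L*v)*L + v = (L*v)*L + v = v*L² + v = v + v*L²)
c(I, 9)*401 = -24*(1 + 9²)*401 = -24*(1 + 81)*401 = -24*82*401 = -1968*401 = -789168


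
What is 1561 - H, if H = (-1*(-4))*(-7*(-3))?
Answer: 1477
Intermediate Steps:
H = 84 (H = 4*21 = 84)
1561 - H = 1561 - 1*84 = 1561 - 84 = 1477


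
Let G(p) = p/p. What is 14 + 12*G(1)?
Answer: 26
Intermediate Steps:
G(p) = 1
14 + 12*G(1) = 14 + 12*1 = 14 + 12 = 26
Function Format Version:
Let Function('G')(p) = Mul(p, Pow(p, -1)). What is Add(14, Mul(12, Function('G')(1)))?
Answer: 26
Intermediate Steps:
Function('G')(p) = 1
Add(14, Mul(12, Function('G')(1))) = Add(14, Mul(12, 1)) = Add(14, 12) = 26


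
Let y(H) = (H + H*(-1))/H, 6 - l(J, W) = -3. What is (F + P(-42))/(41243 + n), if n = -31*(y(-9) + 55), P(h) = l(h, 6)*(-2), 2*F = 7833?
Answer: 7797/79076 ≈ 0.098601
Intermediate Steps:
F = 7833/2 (F = (½)*7833 = 7833/2 ≈ 3916.5)
l(J, W) = 9 (l(J, W) = 6 - 1*(-3) = 6 + 3 = 9)
P(h) = -18 (P(h) = 9*(-2) = -18)
y(H) = 0 (y(H) = (H - H)/H = 0/H = 0)
n = -1705 (n = -31*(0 + 55) = -31*55 = -1705)
(F + P(-42))/(41243 + n) = (7833/2 - 18)/(41243 - 1705) = (7797/2)/39538 = (7797/2)*(1/39538) = 7797/79076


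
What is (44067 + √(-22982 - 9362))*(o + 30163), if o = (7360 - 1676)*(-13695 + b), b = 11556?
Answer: -534440742171 - 24255826*I*√8086 ≈ -5.3444e+11 - 2.1811e+9*I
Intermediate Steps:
o = -12158076 (o = (7360 - 1676)*(-13695 + 11556) = 5684*(-2139) = -12158076)
(44067 + √(-22982 - 9362))*(o + 30163) = (44067 + √(-22982 - 9362))*(-12158076 + 30163) = (44067 + √(-32344))*(-12127913) = (44067 + 2*I*√8086)*(-12127913) = -534440742171 - 24255826*I*√8086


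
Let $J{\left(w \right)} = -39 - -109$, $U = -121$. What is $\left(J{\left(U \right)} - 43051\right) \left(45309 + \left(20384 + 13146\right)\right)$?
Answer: $-3388579059$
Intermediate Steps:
$J{\left(w \right)} = 70$ ($J{\left(w \right)} = -39 + 109 = 70$)
$\left(J{\left(U \right)} - 43051\right) \left(45309 + \left(20384 + 13146\right)\right) = \left(70 - 43051\right) \left(45309 + \left(20384 + 13146\right)\right) = - 42981 \left(45309 + 33530\right) = \left(-42981\right) 78839 = -3388579059$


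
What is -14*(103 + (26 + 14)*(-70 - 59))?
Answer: 70798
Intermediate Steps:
-14*(103 + (26 + 14)*(-70 - 59)) = -14*(103 + 40*(-129)) = -14*(103 - 5160) = -14*(-5057) = 70798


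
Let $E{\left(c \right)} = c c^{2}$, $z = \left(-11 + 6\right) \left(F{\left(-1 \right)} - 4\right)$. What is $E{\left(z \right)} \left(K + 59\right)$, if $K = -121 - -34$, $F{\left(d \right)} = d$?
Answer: $-437500$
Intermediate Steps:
$z = 25$ ($z = \left(-11 + 6\right) \left(-1 - 4\right) = \left(-5\right) \left(-5\right) = 25$)
$K = -87$ ($K = -121 + \left(-34 + 68\right) = -121 + 34 = -87$)
$E{\left(c \right)} = c^{3}$
$E{\left(z \right)} \left(K + 59\right) = 25^{3} \left(-87 + 59\right) = 15625 \left(-28\right) = -437500$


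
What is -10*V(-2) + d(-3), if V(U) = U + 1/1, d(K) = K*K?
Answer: 19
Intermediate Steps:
d(K) = K²
V(U) = 1 + U (V(U) = U + 1 = 1 + U)
-10*V(-2) + d(-3) = -10*(1 - 2) + (-3)² = -10*(-1) + 9 = 10 + 9 = 19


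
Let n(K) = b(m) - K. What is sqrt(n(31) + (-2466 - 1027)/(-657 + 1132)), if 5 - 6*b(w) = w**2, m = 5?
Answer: 2*I*sqrt(846507)/285 ≈ 6.4566*I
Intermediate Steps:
b(w) = 5/6 - w**2/6
n(K) = -10/3 - K (n(K) = (5/6 - 1/6*5**2) - K = (5/6 - 1/6*25) - K = (5/6 - 25/6) - K = -10/3 - K)
sqrt(n(31) + (-2466 - 1027)/(-657 + 1132)) = sqrt((-10/3 - 1*31) + (-2466 - 1027)/(-657 + 1132)) = sqrt((-10/3 - 31) - 3493/475) = sqrt(-103/3 - 3493*1/475) = sqrt(-103/3 - 3493/475) = sqrt(-59404/1425) = 2*I*sqrt(846507)/285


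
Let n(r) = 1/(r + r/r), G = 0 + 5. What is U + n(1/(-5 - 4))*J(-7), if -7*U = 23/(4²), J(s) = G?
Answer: 607/112 ≈ 5.4196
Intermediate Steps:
G = 5
J(s) = 5
n(r) = 1/(1 + r) (n(r) = 1/(r + 1) = 1/(1 + r))
U = -23/112 (U = -23/(7*(4²)) = -23/(7*16) = -⅐*23/16 = -23/112 ≈ -0.20536)
U + n(1/(-5 - 4))*J(-7) = -23/112 + 5/(1 + 1/(-5 - 4)) = -23/112 + 5/(1 + 1/(-9)) = -23/112 + 5/(1 - ⅑) = -23/112 + 5/(8/9) = -23/112 + (9/8)*5 = -23/112 + 45/8 = 607/112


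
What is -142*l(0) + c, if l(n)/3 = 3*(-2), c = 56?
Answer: 2612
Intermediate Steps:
l(n) = -18 (l(n) = 3*(3*(-2)) = 3*(-6) = -18)
-142*l(0) + c = -142*(-18) + 56 = 2556 + 56 = 2612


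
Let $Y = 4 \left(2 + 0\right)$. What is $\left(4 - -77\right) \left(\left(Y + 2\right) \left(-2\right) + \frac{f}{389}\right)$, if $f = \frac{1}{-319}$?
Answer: $- \frac{201027501}{124091} \approx -1620.0$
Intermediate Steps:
$f = - \frac{1}{319} \approx -0.0031348$
$Y = 8$ ($Y = 4 \cdot 2 = 8$)
$\left(4 - -77\right) \left(\left(Y + 2\right) \left(-2\right) + \frac{f}{389}\right) = \left(4 - -77\right) \left(\left(8 + 2\right) \left(-2\right) - \frac{1}{319 \cdot 389}\right) = \left(4 + 77\right) \left(10 \left(-2\right) - \frac{1}{124091}\right) = 81 \left(-20 - \frac{1}{124091}\right) = 81 \left(- \frac{2481821}{124091}\right) = - \frac{201027501}{124091}$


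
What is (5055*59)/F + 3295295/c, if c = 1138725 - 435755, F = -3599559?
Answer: 776796765817/168692132682 ≈ 4.6048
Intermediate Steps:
c = 702970
(5055*59)/F + 3295295/c = (5055*59)/(-3599559) + 3295295/702970 = 298245*(-1/3599559) + 3295295*(1/702970) = -99415/1199853 + 659059/140594 = 776796765817/168692132682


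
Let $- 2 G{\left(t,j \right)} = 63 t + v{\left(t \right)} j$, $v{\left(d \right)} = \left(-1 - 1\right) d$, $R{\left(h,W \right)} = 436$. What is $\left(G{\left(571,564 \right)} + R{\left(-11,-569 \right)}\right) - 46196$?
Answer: $\frac{516595}{2} \approx 2.583 \cdot 10^{5}$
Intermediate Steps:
$v{\left(d \right)} = - 2 d$
$G{\left(t,j \right)} = - \frac{63 t}{2} + j t$ ($G{\left(t,j \right)} = - \frac{63 t + - 2 t j}{2} = - \frac{63 t - 2 j t}{2} = - \frac{63 t}{2} + j t$)
$\left(G{\left(571,564 \right)} + R{\left(-11,-569 \right)}\right) - 46196 = \left(\frac{1}{2} \cdot 571 \left(-63 + 2 \cdot 564\right) + 436\right) - 46196 = \left(\frac{1}{2} \cdot 571 \left(-63 + 1128\right) + 436\right) - 46196 = \left(\frac{1}{2} \cdot 571 \cdot 1065 + 436\right) - 46196 = \left(\frac{608115}{2} + 436\right) - 46196 = \frac{608987}{2} - 46196 = \frac{516595}{2}$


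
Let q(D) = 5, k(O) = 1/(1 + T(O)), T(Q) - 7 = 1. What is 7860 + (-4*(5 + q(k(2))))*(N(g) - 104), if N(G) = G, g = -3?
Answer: 12140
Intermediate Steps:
T(Q) = 8 (T(Q) = 7 + 1 = 8)
k(O) = 1/9 (k(O) = 1/(1 + 8) = 1/9)
7860 + (-4*(5 + q(k(2))))*(N(g) - 104) = 7860 + (-4*(5 + 5))*(-3 - 104) = 7860 - 4*10*(-107) = 7860 - 40*(-107) = 7860 + 4280 = 12140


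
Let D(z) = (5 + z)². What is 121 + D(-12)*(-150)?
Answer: -7229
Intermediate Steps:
121 + D(-12)*(-150) = 121 + (5 - 12)²*(-150) = 121 + (-7)²*(-150) = 121 + 49*(-150) = 121 - 7350 = -7229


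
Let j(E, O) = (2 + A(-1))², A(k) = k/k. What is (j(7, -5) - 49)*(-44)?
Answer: 1760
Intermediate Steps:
A(k) = 1
j(E, O) = 9 (j(E, O) = (2 + 1)² = 3² = 9)
(j(7, -5) - 49)*(-44) = (9 - 49)*(-44) = -40*(-44) = 1760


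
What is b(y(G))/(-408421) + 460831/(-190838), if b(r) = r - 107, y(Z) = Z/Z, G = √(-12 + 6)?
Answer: -188192829023/77942246798 ≈ -2.4145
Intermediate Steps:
G = I*√6 (G = √(-6) = I*√6 ≈ 2.4495*I)
y(Z) = 1
b(r) = -107 + r
b(y(G))/(-408421) + 460831/(-190838) = (-107 + 1)/(-408421) + 460831/(-190838) = -106*(-1/408421) + 460831*(-1/190838) = 106/408421 - 460831/190838 = -188192829023/77942246798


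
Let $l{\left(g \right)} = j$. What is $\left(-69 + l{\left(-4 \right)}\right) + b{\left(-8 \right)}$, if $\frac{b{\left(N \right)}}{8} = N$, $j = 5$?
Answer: $-128$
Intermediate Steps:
$b{\left(N \right)} = 8 N$
$l{\left(g \right)} = 5$
$\left(-69 + l{\left(-4 \right)}\right) + b{\left(-8 \right)} = \left(-69 + 5\right) + 8 \left(-8\right) = -64 - 64 = -128$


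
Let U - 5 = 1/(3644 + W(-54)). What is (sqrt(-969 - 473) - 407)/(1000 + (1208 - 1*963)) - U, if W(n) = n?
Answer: -952405/178782 + I*sqrt(1442)/1245 ≈ -5.3272 + 0.030501*I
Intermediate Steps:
U = 17951/3590 (U = 5 + 1/(3644 - 54) = 5 + 1/3590 = 17951/3590 ≈ 5.0003)
(sqrt(-969 - 473) - 407)/(1000 + (1208 - 1*963)) - U = (sqrt(-969 - 473) - 407)/(1000 + (1208 - 1*963)) - 1*17951/3590 = (sqrt(-1442) - 407)/(1000 + (1208 - 963)) - 17951/3590 = (I*sqrt(1442) - 407)/(1000 + 245) - 17951/3590 = (-407 + I*sqrt(1442))/1245 - 17951/3590 = (-407 + I*sqrt(1442))*(1/1245) - 17951/3590 = (-407/1245 + I*sqrt(1442)/1245) - 17951/3590 = -952405/178782 + I*sqrt(1442)/1245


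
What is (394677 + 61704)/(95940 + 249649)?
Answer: 456381/345589 ≈ 1.3206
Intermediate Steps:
(394677 + 61704)/(95940 + 249649) = 456381/345589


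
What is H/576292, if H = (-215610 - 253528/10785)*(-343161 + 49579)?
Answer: 170689116311999/1553827305 ≈ 1.0985e+5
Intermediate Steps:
H = 682756465247996/10785 (H = (-215610 - 253528*1/10785)*(-293582) = (-215610 - 253528/10785)*(-293582) = -2325607378/10785*(-293582) = 682756465247996/10785 ≈ 6.3306e+10)
H/576292 = (682756465247996/10785)/576292 = (682756465247996/10785)*(1/576292) = 170689116311999/1553827305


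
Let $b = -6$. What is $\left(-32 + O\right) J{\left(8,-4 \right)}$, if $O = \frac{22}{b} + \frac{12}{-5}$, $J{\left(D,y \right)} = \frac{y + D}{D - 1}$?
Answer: $- \frac{2284}{105} \approx -21.752$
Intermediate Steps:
$J{\left(D,y \right)} = \frac{D + y}{-1 + D}$
$O = - \frac{91}{15}$ ($O = \frac{22}{-6} + \frac{12}{-5} = 22 \left(- \frac{1}{6}\right) + 12 \left(- \frac{1}{5}\right) = - \frac{11}{3} - \frac{12}{5} = - \frac{91}{15} \approx -6.0667$)
$\left(-32 + O\right) J{\left(8,-4 \right)} = \left(-32 - \frac{91}{15}\right) \frac{8 - 4}{-1 + 8} = - \frac{571 \cdot \frac{1}{7} \cdot 4}{15} = \left(- \frac{571}{15}\right) \frac{4}{7} = - \frac{2284}{105}$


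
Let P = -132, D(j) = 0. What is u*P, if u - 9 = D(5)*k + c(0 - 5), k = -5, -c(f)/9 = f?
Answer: -7128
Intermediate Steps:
c(f) = -9*f
u = 54 (u = 9 + (0*(-5) - 9*(0 - 5)) = 9 + (0 - 9*(-5)) = 9 + (0 + 45) = 9 + 45 = 54)
u*P = 54*(-132) = -7128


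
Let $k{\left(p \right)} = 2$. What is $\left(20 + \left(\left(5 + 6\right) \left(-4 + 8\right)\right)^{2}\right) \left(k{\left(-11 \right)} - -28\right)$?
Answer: $58680$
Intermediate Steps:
$\left(20 + \left(\left(5 + 6\right) \left(-4 + 8\right)\right)^{2}\right) \left(k{\left(-11 \right)} - -28\right) = \left(20 + \left(\left(5 + 6\right) \left(-4 + 8\right)\right)^{2}\right) \left(2 - -28\right) = \left(20 + \left(11 \cdot 4\right)^{2}\right) \left(2 + 28\right) = \left(20 + 44^{2}\right) 30 = \left(20 + 1936\right) 30 = 1956 \cdot 30 = 58680$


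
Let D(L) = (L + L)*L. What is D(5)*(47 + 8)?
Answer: 2750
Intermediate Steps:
D(L) = 2*L**2 (D(L) = (2*L)*L = 2*L**2)
D(5)*(47 + 8) = (2*5**2)*(47 + 8) = (2*25)*55 = 50*55 = 2750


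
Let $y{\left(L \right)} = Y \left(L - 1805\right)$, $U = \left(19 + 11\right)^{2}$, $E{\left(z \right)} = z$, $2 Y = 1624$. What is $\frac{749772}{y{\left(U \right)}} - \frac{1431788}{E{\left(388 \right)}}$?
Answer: $- \frac{65778415076}{17820355} \approx -3691.2$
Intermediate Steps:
$Y = 812$ ($Y = \frac{1}{2} \cdot 1624 = 812$)
$U = 900$ ($U = 30^{2} = 900$)
$y{\left(L \right)} = -1465660 + 812 L$ ($y{\left(L \right)} = 812 \left(L - 1805\right) = 812 \left(-1805 + L\right) = -1465660 + 812 L$)
$\frac{749772}{y{\left(U \right)}} - \frac{1431788}{E{\left(388 \right)}} = \frac{749772}{-1465660 + 812 \cdot 900} - \frac{1431788}{388} = \frac{749772}{-1465660 + 730800} - \frac{357947}{97} = \frac{749772}{-734860} - \frac{357947}{97} = 749772 \left(- \frac{1}{734860}\right) - \frac{357947}{97} = - \frac{187443}{183715} - \frac{357947}{97} = - \frac{65778415076}{17820355}$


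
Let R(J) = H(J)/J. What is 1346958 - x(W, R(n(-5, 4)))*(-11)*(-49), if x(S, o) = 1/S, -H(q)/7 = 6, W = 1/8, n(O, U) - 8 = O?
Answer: 1342646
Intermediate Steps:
n(O, U) = 8 + O
W = ⅛ ≈ 0.12500
H(q) = -42 (H(q) = -7*6 = -42)
R(J) = -42/J
1346958 - x(W, R(n(-5, 4)))*(-11)*(-49) = 1346958 - -11/(⅛)*(-49) = 1346958 - 8*(-11)*(-49) = 1346958 - (-88)*(-49) = 1346958 - 1*4312 = 1346958 - 4312 = 1342646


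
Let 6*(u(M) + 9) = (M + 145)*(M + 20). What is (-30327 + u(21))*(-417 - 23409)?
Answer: 695758910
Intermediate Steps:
u(M) = -9 + (20 + M)*(145 + M)/6 (u(M) = -9 + ((M + 145)*(M + 20))/6 = -9 + ((145 + M)*(20 + M))/6 = -9 + ((20 + M)*(145 + M))/6 = -9 + (20 + M)*(145 + M)/6)
(-30327 + u(21))*(-417 - 23409) = (-30327 + (1423/3 + (⅙)*21² + (55/2)*21))*(-417 - 23409) = (-30327 + (1423/3 + (⅙)*441 + 1155/2))*(-23826) = (-30327 + (1423/3 + 147/2 + 1155/2))*(-23826) = (-30327 + 3376/3)*(-23826) = -87605/3*(-23826) = 695758910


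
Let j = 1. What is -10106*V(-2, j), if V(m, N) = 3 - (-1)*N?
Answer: -40424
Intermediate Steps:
V(m, N) = 3 + N
-10106*V(-2, j) = -10106*(3 + 1) = -10106*4 = -40424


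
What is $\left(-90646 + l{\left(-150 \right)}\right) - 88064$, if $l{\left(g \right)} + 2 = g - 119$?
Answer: $-178981$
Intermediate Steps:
$l{\left(g \right)} = -121 + g$ ($l{\left(g \right)} = -2 + \left(g - 119\right) = -2 + \left(-119 + g\right) = -121 + g$)
$\left(-90646 + l{\left(-150 \right)}\right) - 88064 = \left(-90646 - 271\right) - 88064 = -90917 - 88064 = -178981$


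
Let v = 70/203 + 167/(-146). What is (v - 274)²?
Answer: 1353729923001/17926756 ≈ 75515.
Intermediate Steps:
v = -3383/4234 (v = 70*(1/203) + 167*(-1/146) = 10/29 - 167/146 = -3383/4234 ≈ -0.79901)
(v - 274)² = (-3383/4234 - 274)² = (-1163499/4234)² = 1353729923001/17926756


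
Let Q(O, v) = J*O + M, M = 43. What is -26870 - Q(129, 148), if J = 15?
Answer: -28848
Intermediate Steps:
Q(O, v) = 43 + 15*O (Q(O, v) = 15*O + 43 = 43 + 15*O)
-26870 - Q(129, 148) = -26870 - (43 + 15*129) = -26870 - (43 + 1935) = -26870 - 1*1978 = -26870 - 1978 = -28848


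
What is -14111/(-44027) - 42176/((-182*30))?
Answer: 483482203/60096855 ≈ 8.0450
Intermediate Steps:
-14111/(-44027) - 42176/((-182*30)) = -14111*(-1/44027) - 42176/(-5460) = 14111/44027 - 42176*(-1/5460) = 14111/44027 + 10544/1365 = 483482203/60096855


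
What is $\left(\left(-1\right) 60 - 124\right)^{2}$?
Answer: $33856$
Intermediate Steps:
$\left(\left(-1\right) 60 - 124\right)^{2} = \left(-60 - 124\right)^{2} = \left(-184\right)^{2} = 33856$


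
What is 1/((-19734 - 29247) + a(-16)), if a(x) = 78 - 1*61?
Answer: -1/48964 ≈ -2.0423e-5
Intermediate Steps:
a(x) = 17 (a(x) = 78 - 61 = 17)
1/((-19734 - 29247) + a(-16)) = 1/((-19734 - 29247) + 17) = 1/(-48981 + 17) = 1/(-48964) = -1/48964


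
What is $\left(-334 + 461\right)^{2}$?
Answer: $16129$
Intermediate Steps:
$\left(-334 + 461\right)^{2} = 127^{2} = 16129$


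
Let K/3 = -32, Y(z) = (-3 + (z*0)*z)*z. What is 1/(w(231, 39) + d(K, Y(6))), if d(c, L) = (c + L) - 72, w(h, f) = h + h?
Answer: 1/276 ≈ 0.0036232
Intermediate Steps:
Y(z) = -3*z (Y(z) = (-3 + 0*z)*z = (-3 + 0)*z = -3*z)
K = -96 (K = 3*(-32) = -96)
w(h, f) = 2*h
d(c, L) = -72 + L + c (d(c, L) = (L + c) - 72 = -72 + L + c)
1/(w(231, 39) + d(K, Y(6))) = 1/(2*231 + (-72 - 3*6 - 96)) = 1/(462 + (-72 - 18 - 96)) = 1/(462 - 186) = 1/276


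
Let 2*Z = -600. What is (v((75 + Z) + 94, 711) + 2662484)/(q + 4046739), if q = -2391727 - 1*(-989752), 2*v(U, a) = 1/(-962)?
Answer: 5122619215/5088525936 ≈ 1.0067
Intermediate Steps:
Z = -300 (Z = (½)*(-600) = -300)
v(U, a) = -1/1924 (v(U, a) = (½)/(-962) = (½)*(-1/962) = -1/1924)
q = -1401975 (q = -2391727 + 989752 = -1401975)
(v((75 + Z) + 94, 711) + 2662484)/(q + 4046739) = (-1/1924 + 2662484)/(-1401975 + 4046739) = (5122619215/1924)/2644764 = (5122619215/1924)*(1/2644764) = 5122619215/5088525936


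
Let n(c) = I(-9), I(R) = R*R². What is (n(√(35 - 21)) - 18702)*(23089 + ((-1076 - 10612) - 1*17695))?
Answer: 122298714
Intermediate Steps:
I(R) = R³
n(c) = -729 (n(c) = (-9)³ = -729)
(n(√(35 - 21)) - 18702)*(23089 + ((-1076 - 10612) - 1*17695)) = (-729 - 18702)*(23089 + ((-1076 - 10612) - 1*17695)) = -19431*(23089 + (-11688 - 17695)) = -19431*(23089 - 29383) = -19431*(-6294) = 122298714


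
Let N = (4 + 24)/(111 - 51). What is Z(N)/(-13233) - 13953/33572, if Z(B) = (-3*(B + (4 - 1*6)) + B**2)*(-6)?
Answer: -1252292689/3029033700 ≈ -0.41343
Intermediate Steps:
N = 7/15 (N = 28/60 = 28*(1/60) = 7/15 ≈ 0.46667)
Z(B) = -36 - 6*B**2 + 18*B (Z(B) = (-3*(B + (4 - 6)) + B**2)*(-6) = (-3*(B - 2) + B**2)*(-6) = (-3*(-2 + B) + B**2)*(-6) = ((6 - 3*B) + B**2)*(-6) = (6 + B**2 - 3*B)*(-6) = -36 - 6*B**2 + 18*B)
Z(N)/(-13233) - 13953/33572 = (-36 - 6*(7/15)**2 + 18*(7/15))/(-13233) - 13953/33572 = (-36 - 6*49/225 + 42/5)*(-1/13233) - 13953*1/33572 = (-36 - 98/75 + 42/5)*(-1/13233) - 13953/33572 = -2168/75*(-1/13233) - 13953/33572 = 2168/992475 - 13953/33572 = -1252292689/3029033700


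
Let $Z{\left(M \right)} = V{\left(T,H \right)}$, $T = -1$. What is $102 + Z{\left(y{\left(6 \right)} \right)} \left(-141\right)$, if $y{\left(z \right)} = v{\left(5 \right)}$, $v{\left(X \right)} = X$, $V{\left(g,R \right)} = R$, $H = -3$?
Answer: $525$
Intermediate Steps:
$y{\left(z \right)} = 5$
$Z{\left(M \right)} = -3$
$102 + Z{\left(y{\left(6 \right)} \right)} \left(-141\right) = 102 - -423 = 102 + 423 = 525$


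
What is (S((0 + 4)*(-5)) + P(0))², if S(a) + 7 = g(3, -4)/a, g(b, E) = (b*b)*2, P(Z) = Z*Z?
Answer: 6241/100 ≈ 62.410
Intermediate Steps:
P(Z) = Z²
g(b, E) = 2*b² (g(b, E) = b²*2 = 2*b²)
S(a) = -7 + 18/a (S(a) = -7 + (2*3²)/a = -7 + (2*9)/a = -7 + 18/a)
(S((0 + 4)*(-5)) + P(0))² = ((-7 + 18/(((0 + 4)*(-5)))) + 0²)² = ((-7 + 18/((4*(-5)))) + 0)² = ((-7 + 18/(-20)) + 0)² = ((-7 + 18*(-1/20)) + 0)² = ((-7 - 9/10) + 0)² = (-79/10 + 0)² = (-79/10)² = 6241/100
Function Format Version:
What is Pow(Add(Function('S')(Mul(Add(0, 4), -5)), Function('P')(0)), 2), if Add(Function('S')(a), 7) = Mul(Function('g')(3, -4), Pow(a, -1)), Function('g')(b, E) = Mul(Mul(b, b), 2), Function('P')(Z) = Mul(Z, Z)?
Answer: Rational(6241, 100) ≈ 62.410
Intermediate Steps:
Function('P')(Z) = Pow(Z, 2)
Function('g')(b, E) = Mul(2, Pow(b, 2)) (Function('g')(b, E) = Mul(Pow(b, 2), 2) = Mul(2, Pow(b, 2)))
Function('S')(a) = Add(-7, Mul(18, Pow(a, -1))) (Function('S')(a) = Add(-7, Mul(Mul(2, Pow(3, 2)), Pow(a, -1))) = Add(-7, Mul(Mul(2, 9), Pow(a, -1))) = Add(-7, Mul(18, Pow(a, -1))))
Pow(Add(Function('S')(Mul(Add(0, 4), -5)), Function('P')(0)), 2) = Pow(Add(Add(-7, Mul(18, Pow(Mul(Add(0, 4), -5), -1))), Pow(0, 2)), 2) = Pow(Add(Add(-7, Mul(18, Pow(Mul(4, -5), -1))), 0), 2) = Pow(Add(Add(-7, Mul(18, Pow(-20, -1))), 0), 2) = Pow(Add(Add(-7, Mul(18, Rational(-1, 20))), 0), 2) = Pow(Add(Add(-7, Rational(-9, 10)), 0), 2) = Pow(Add(Rational(-79, 10), 0), 2) = Pow(Rational(-79, 10), 2) = Rational(6241, 100)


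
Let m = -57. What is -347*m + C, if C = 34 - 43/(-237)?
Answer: 4695724/237 ≈ 19813.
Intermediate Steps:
C = 8101/237 (C = 34 - 43*(-1/237) = 34 + 43/237 = 8101/237 ≈ 34.181)
-347*m + C = -347*(-57) + 8101/237 = 19779 + 8101/237 = 4695724/237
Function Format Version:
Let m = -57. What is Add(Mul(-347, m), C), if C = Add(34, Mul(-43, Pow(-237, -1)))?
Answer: Rational(4695724, 237) ≈ 19813.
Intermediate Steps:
C = Rational(8101, 237) (C = Add(34, Mul(-43, Rational(-1, 237))) = Add(34, Rational(43, 237)) = Rational(8101, 237) ≈ 34.181)
Add(Mul(-347, m), C) = Add(Mul(-347, -57), Rational(8101, 237)) = Add(19779, Rational(8101, 237)) = Rational(4695724, 237)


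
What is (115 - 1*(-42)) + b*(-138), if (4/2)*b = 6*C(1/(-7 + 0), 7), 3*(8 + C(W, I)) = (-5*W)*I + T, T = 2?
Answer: 2503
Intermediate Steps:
C(W, I) = -22/3 - 5*I*W/3 (C(W, I) = -8 + ((-5*W)*I + 2)/3 = -8 + (-5*I*W + 2)/3 = -8 + (2 - 5*I*W)/3 = -8 + (⅔ - 5*I*W/3) = -22/3 - 5*I*W/3)
b = -17 (b = (6*(-22/3 - 5/3*7/(-7 + 0)))/2 = (6*(-22/3 - 5/3*7/(-7)))/2 = (6*(-22/3 - 5/3*7*(-⅐)))/2 = (6*(-22/3 + 5/3))/2 = (6*(-17/3))/2 = (½)*(-34) = -17)
(115 - 1*(-42)) + b*(-138) = (115 - 1*(-42)) - 17*(-138) = (115 + 42) + 2346 = 157 + 2346 = 2503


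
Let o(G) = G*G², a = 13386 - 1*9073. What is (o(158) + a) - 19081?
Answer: 3929544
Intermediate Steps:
a = 4313 (a = 13386 - 9073 = 4313)
o(G) = G³
(o(158) + a) - 19081 = (158³ + 4313) - 19081 = (3944312 + 4313) - 19081 = 3948625 - 19081 = 3929544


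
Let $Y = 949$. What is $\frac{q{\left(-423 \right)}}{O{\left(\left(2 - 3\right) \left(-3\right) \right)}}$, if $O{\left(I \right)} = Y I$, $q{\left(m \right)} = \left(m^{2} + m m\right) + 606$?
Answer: $\frac{119488}{949} \approx 125.91$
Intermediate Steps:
$q{\left(m \right)} = 606 + 2 m^{2}$ ($q{\left(m \right)} = \left(m^{2} + m^{2}\right) + 606 = 2 m^{2} + 606 = 606 + 2 m^{2}$)
$O{\left(I \right)} = 949 I$
$\frac{q{\left(-423 \right)}}{O{\left(\left(2 - 3\right) \left(-3\right) \right)}} = \frac{606 + 2 \left(-423\right)^{2}}{949 \left(2 - 3\right) \left(-3\right)} = \frac{606 + 2 \cdot 178929}{949 \left(\left(-1\right) \left(-3\right)\right)} = \frac{606 + 357858}{949 \cdot 3} = \frac{358464}{2847} = 358464 \cdot \frac{1}{2847} = \frac{119488}{949}$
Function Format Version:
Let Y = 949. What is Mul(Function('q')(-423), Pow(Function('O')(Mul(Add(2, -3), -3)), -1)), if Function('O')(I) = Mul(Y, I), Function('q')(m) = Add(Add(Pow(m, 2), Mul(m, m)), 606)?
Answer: Rational(119488, 949) ≈ 125.91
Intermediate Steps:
Function('q')(m) = Add(606, Mul(2, Pow(m, 2))) (Function('q')(m) = Add(Add(Pow(m, 2), Pow(m, 2)), 606) = Add(Mul(2, Pow(m, 2)), 606) = Add(606, Mul(2, Pow(m, 2))))
Function('O')(I) = Mul(949, I)
Mul(Function('q')(-423), Pow(Function('O')(Mul(Add(2, -3), -3)), -1)) = Mul(Add(606, Mul(2, Pow(-423, 2))), Pow(Mul(949, Mul(Add(2, -3), -3)), -1)) = Mul(Add(606, Mul(2, 178929)), Pow(Mul(949, Mul(-1, -3)), -1)) = Mul(Add(606, 357858), Pow(Mul(949, 3), -1)) = Mul(358464, Pow(2847, -1)) = Mul(358464, Rational(1, 2847)) = Rational(119488, 949)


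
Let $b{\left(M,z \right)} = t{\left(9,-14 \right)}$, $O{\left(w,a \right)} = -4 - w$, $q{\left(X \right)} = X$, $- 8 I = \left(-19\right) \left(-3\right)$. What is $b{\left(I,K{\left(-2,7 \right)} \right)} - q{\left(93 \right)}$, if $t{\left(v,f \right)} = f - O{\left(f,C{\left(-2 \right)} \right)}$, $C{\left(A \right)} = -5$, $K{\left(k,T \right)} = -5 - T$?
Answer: $-117$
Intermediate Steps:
$I = - \frac{57}{8}$ ($I = - \frac{\left(-19\right) \left(-3\right)}{8} = \left(- \frac{1}{8}\right) 57 = - \frac{57}{8} \approx -7.125$)
$t{\left(v,f \right)} = 4 + 2 f$ ($t{\left(v,f \right)} = f - \left(-4 - f\right) = f + \left(4 + f\right) = 4 + 2 f$)
$b{\left(M,z \right)} = -24$ ($b{\left(M,z \right)} = 4 + 2 \left(-14\right) = 4 - 28 = -24$)
$b{\left(I,K{\left(-2,7 \right)} \right)} - q{\left(93 \right)} = -24 - 93 = -117$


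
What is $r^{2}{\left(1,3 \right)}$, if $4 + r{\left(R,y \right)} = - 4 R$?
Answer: $64$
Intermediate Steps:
$r{\left(R,y \right)} = -4 - 4 R$
$r^{2}{\left(1,3 \right)} = \left(-4 - 4\right)^{2} = \left(-8\right)^{2} = 64$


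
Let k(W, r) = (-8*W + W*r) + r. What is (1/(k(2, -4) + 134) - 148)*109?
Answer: -1709883/106 ≈ -16131.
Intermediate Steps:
k(W, r) = r - 8*W + W*r
(1/(k(2, -4) + 134) - 148)*109 = (1/((-4 - 8*2 + 2*(-4)) + 134) - 148)*109 = (1/((-4 - 16 - 8) + 134) - 148)*109 = (1/(-28 + 134) - 148)*109 = (1/106 - 148)*109 = -15687/106*109 = -1709883/106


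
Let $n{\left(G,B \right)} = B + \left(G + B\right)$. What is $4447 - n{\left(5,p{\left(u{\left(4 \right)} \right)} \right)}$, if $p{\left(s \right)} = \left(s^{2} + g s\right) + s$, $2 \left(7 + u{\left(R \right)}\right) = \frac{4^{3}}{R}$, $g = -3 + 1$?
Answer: $4442$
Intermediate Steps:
$g = -2$
$u{\left(R \right)} = -7 + \frac{32}{R}$ ($u{\left(R \right)} = -7 + \frac{4^{3} \frac{1}{R}}{2} = -7 + \frac{64 \frac{1}{R}}{2} = -7 + \frac{32}{R}$)
$p{\left(s \right)} = s^{2} - s$ ($p{\left(s \right)} = \left(s^{2} - 2 s\right) + s = s^{2} - s$)
$n{\left(G,B \right)} = G + 2 B$ ($n{\left(G,B \right)} = B + \left(B + G\right) = G + 2 B$)
$4447 - n{\left(5,p{\left(u{\left(4 \right)} \right)} \right)} = 4447 - \left(5 + 2 \left(-7 + \frac{32}{4}\right) \left(-1 - \left(7 - \frac{32}{4}\right)\right)\right) = 4447 - \left(5 + 2 \left(-7 + 32 \cdot \frac{1}{4}\right) \left(-1 + \left(-7 + 32 \cdot \frac{1}{4}\right)\right)\right) = 4447 - \left(5 + 2 \left(-7 + 8\right) \left(-1 + \left(-7 + 8\right)\right)\right) = 4447 - \left(5 + 2 \cdot 1 \left(-1 + 1\right)\right) = 4447 - \left(5 + 2 \cdot 1 \cdot 0\right) = 4447 - \left(5 + 2 \cdot 0\right) = 4447 - \left(5 + 0\right) = 4447 - 5 = 4442$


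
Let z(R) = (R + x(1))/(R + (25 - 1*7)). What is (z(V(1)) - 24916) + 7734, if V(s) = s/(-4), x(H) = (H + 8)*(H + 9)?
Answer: -1219563/71 ≈ -17177.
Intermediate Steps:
x(H) = (8 + H)*(9 + H)
V(s) = -s/4 (V(s) = s*(-¼) = -s/4)
z(R) = (90 + R)/(18 + R) (z(R) = (R + (72 + 1² + 17*1))/(R + (25 - 1*7)) = (R + (72 + 1 + 17))/(R + (25 - 7)) = (R + 90)/(R + 18) = (90 + R)/(18 + R))
(z(V(1)) - 24916) + 7734 = ((90 - ¼*1)/(18 - ¼*1) - 24916) + 7734 = ((90 - ¼)/(18 - ¼) - 24916) + 7734 = ((359/4)/(71/4) - 24916) + 7734 = ((4/71)*(359/4) - 24916) + 7734 = (359/71 - 24916) + 7734 = -1768677/71 + 7734 = -1219563/71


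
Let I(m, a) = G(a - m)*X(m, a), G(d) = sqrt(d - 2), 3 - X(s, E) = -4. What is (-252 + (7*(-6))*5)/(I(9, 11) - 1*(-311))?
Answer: -462/311 ≈ -1.4855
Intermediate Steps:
X(s, E) = 7 (X(s, E) = 3 - 1*(-4) = 3 + 4 = 7)
G(d) = sqrt(-2 + d)
I(m, a) = 7*sqrt(-2 + a - m) (I(m, a) = sqrt(-2 + (a - m))*7 = sqrt(-2 + a - m)*7 = 7*sqrt(-2 + a - m))
(-252 + (7*(-6))*5)/(I(9, 11) - 1*(-311)) = (-252 + (7*(-6))*5)/(7*sqrt(-2 + 11 - 1*9) - 1*(-311)) = (-252 - 42*5)/(7*sqrt(-2 + 11 - 9) + 311) = (-252 - 210)/(7*sqrt(0) + 311) = -462/(7*0 + 311) = -462/(0 + 311) = -462/311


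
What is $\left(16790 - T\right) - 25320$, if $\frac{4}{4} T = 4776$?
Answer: $-13306$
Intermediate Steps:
$T = 4776$
$\left(16790 - T\right) - 25320 = \left(16790 - 4776\right) - 25320 = 12014 - 25320 = -13306$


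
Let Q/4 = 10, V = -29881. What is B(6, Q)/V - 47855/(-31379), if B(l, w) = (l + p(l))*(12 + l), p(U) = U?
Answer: 1423177391/937635899 ≈ 1.5178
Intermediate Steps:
Q = 40 (Q = 4*10 = 40)
B(l, w) = 2*l*(12 + l) (B(l, w) = (l + l)*(12 + l) = (2*l)*(12 + l) = 2*l*(12 + l))
B(6, Q)/V - 47855/(-31379) = (2*6*(12 + 6))/(-29881) - 47855/(-31379) = (2*6*18)*(-1/29881) - 47855*(-1/31379) = 216*(-1/29881) + 47855/31379 = -216/29881 + 47855/31379 = 1423177391/937635899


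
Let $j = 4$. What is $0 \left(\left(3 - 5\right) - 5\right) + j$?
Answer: $4$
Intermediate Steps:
$0 \left(\left(3 - 5\right) - 5\right) + j = 0 \left(\left(3 - 5\right) - 5\right) + 4 = 0 \left(-2 - 5\right) + 4 = 0 \left(-7\right) + 4 = 0 + 4 = 4$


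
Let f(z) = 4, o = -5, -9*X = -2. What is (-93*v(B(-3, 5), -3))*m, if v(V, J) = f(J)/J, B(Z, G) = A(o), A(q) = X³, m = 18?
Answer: 2232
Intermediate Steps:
X = 2/9 (X = -⅑*(-2) = 2/9 ≈ 0.22222)
A(q) = 8/729 (A(q) = (2/9)³ = 8/729)
B(Z, G) = 8/729
v(V, J) = 4/J
(-93*v(B(-3, 5), -3))*m = -372/(-3)*18 = -372*(-1)/3*18 = -93*(-4/3)*18 = 124*18 = 2232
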